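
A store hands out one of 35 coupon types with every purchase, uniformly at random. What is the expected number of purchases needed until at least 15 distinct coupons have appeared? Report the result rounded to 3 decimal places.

With k distinct coupons already seen, the next new one arrives after an expected 35/(35-k) purchases.
Sum over k = 0,...,14: E = 35/35 + 35/34 + 35/33 + ... + 35/22 + 35/21 = 19.2165.

19.216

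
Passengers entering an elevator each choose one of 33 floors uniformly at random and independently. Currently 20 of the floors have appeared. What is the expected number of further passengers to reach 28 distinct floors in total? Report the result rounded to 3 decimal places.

The wait to go from k to k+1 distinct floors is geometric with mean 33/(33-k).
Sum over k = 20,...,27: E = 33/13 + 33/12 + 33/11 + ... + 33/7 + 33/6 = 29.5944.

29.594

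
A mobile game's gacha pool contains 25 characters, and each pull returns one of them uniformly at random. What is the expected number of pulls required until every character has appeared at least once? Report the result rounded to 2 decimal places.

95.40

The wait to go from k to k+1 distinct characters is geometric with mean 25/(25-k).
E[T] = 25/25 + 25/24 + 25/23 + ... + 25/2 + 25/1 = 25·H_{25}.
H_{25} = 3.816, so E[T] = 95.399.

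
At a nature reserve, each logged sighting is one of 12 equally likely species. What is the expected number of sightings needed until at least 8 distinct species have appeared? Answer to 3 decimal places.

Going from k to k+1 distinct takes a geometric number of sightings with mean 12/(12-k).
Sum over k = 0,...,7: E = 12/12 + 12/11 + 12/10 + ... + 12/6 + 12/5 = 12.2385.

12.239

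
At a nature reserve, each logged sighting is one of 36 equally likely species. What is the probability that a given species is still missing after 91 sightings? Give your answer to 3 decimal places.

Each sighting misses the fixed species with probability (36-1)/36 = 35/36, independently.
P(still missing after 91) = (35/36)^91 = 0.0770.

0.077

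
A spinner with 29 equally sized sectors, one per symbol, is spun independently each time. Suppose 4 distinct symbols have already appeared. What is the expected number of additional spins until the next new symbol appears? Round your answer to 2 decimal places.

1.16

Each spin yields a new symbol with probability (29-4)/29 = 25/29, so the wait is geometric with mean 29/25.
E = 29/25 = 1.160.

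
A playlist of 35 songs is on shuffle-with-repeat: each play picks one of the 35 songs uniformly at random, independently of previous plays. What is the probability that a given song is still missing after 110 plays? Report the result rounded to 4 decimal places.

On each play the fixed song fails to appear with probability 34/35.
P(still missing after 110) = (34/35)^110 = 0.04123.

0.0412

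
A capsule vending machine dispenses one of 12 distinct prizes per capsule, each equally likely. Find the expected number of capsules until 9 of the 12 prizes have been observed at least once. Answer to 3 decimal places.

With k distinct prizes already seen, the next new one arrives after an expected 12/(12-k) capsules.
Sum over k = 0,...,8: E = 12/12 + 12/11 + 12/10 + ... + 12/5 + 12/4 = 15.2385.

15.239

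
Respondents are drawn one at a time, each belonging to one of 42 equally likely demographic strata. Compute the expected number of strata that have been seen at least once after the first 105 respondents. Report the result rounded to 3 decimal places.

38.655

For each stratum, P(seen in 105 respondents) = 1 - (41/42)^105 = 0.9204.
By linearity of expectation, E[distinct seen] = 42·(1 - (41/42)^105) = 38.6551.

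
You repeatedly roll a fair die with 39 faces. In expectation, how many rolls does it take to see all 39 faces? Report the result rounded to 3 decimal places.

165.888

The wait to go from k to k+1 distinct faces is geometric with mean 39/(39-k).
E[T] = 39/39 + 39/38 + 39/37 + ... + 39/2 + 39/1 = 39·H_{39}.
H_{39} = 4.2535, so E[T] = 165.8882.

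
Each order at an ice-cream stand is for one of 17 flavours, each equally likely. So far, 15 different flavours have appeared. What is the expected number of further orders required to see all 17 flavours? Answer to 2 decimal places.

25.50

From k distinct to k+1 distinct takes on average 17/(17-k) orders.
Sum over k = 15,...,16: E = 17/2 + 17/1 = 25.500.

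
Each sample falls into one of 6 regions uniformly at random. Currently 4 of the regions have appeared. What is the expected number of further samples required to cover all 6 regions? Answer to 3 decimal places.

With k distinct regions already seen, the next new one takes an expected 6/(6-k) samples.
Sum over k = 4,...,5: E = 6/2 + 6/1 = 9.0000.

9.000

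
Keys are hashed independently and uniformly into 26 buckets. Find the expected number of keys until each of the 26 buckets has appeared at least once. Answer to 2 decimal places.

The wait to go from k to k+1 distinct buckets is geometric with mean 26/(26-k).
E[T] = 26/26 + 26/25 + 26/24 + ... + 26/2 + 26/1 = 26·H_{26}.
H_{26} = 3.854, so E[T] = 100.215.

100.21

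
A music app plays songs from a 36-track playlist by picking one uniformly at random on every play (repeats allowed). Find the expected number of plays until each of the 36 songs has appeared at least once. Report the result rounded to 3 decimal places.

Split into phases: going from k distinct to k+1 distinct takes on average 36/(36-k) plays.
E[T] = 36/36 + 36/35 + 36/34 + ... + 36/2 + 36/1 = 36·H_{36}.
H_{36} = 4.1746, so E[T] = 150.2841.

150.284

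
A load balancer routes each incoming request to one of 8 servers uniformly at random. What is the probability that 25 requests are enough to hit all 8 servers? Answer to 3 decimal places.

0.737

By inclusion–exclusion over which servers are missing,
P(all seen) = Σ_{j=0}^{8} (-1)^j C(8,j)((8-j)/8)^25
= 1.0000 - 0.2840 + 0.0211 - 0.0004 + 0.0000 - 0.0000 + 0.0000 - 0.0000 + 0.0000
= 0.7366.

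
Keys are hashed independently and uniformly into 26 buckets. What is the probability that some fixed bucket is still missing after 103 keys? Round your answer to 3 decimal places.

0.018

On each key the fixed bucket fails to appear with probability 25/26.
P(still missing after 103) = (25/26)^103 = 0.0176.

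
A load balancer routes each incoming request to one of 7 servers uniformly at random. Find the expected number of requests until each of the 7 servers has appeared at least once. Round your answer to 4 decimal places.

18.1500

After k distinct servers have appeared, the next request gives a new one with probability (7-k)/7, so the expected wait for the (k+1)-th is 7/(7-k).
E[T] = 7/7 + 7/6 + 7/5 + ... + 7/2 + 7/1 = 7·H_{7}.
H_{7} = 2.59286, so E[T] = 18.15000.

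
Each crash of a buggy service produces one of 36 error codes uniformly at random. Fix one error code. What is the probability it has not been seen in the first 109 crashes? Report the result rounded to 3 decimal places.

0.046

On each crash the fixed error code fails to appear with probability 35/36.
P(still missing after 109) = (35/36)^109 = 0.0464.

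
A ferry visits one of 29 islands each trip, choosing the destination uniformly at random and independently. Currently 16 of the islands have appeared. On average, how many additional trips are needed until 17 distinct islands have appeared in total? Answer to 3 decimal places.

2.231

The wait to go from k to k+1 distinct islands is geometric with mean 29/(29-k).
Only the k = 16 term is needed: E = 29/13 = 2.2308.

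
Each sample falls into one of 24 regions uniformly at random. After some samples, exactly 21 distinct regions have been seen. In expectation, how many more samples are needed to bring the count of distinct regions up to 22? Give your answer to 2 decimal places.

8.00

From k distinct to k+1 distinct takes on average 24/(24-k) samples.
Only the k = 21 term is needed: E = 24/3 = 8.000.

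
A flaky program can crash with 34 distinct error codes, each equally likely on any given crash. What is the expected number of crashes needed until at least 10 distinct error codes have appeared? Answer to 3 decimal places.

11.637

With k distinct error codes already seen, the next new one arrives after an expected 34/(34-k) crashes.
Sum over k = 0,...,9: E = 34/34 + 34/33 + 34/32 + ... + 34/26 + 34/25 = 11.6366.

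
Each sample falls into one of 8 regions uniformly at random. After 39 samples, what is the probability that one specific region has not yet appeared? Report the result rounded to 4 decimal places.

On each sample the fixed region fails to appear with probability 7/8.
P(still missing after 39) = (7/8)^39 = 0.00547.

0.0055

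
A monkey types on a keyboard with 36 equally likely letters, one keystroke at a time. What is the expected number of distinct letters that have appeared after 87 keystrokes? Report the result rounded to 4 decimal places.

For each letter, P(seen in 87 keystrokes) = 1 - (35/36)^87 = 0.91378.
By linearity of expectation, E[distinct seen] = 36·(1 - (35/36)^87) = 32.89612.

32.8961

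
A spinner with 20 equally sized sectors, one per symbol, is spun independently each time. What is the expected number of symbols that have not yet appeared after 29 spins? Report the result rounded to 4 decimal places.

For each symbol, P(unseen after 29) = (19/20)^29 = 0.22594.
By linearity of expectation, E[unseen] = 20·(19/20)^29 = 4.51871.

4.5187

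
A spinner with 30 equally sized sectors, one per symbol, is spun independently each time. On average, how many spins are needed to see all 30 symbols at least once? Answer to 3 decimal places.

After k distinct symbols have appeared, the next spin gives a new one with probability (30-k)/30, so the expected wait for the (k+1)-th is 30/(30-k).
E[T] = 30/30 + 30/29 + 30/28 + ... + 30/2 + 30/1 = 30·H_{30}.
H_{30} = 3.9950, so E[T] = 119.8496.

119.850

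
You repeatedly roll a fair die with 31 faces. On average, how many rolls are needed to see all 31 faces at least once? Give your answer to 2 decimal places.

After k distinct faces have appeared, the next roll gives a new one with probability (31-k)/31, so the expected wait for the (k+1)-th is 31/(31-k).
E[T] = 31/31 + 31/30 + 31/29 + ... + 31/2 + 31/1 = 31·H_{31}.
H_{31} = 4.027, so E[T] = 124.845.

124.84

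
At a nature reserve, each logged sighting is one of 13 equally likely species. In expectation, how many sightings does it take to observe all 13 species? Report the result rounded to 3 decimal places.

41.342

Split into phases: going from k distinct to k+1 distinct takes on average 13/(13-k) sightings.
E[T] = 13/13 + 13/12 + 13/11 + ... + 13/2 + 13/1 = 13·H_{13}.
H_{13} = 3.1801, so E[T] = 41.3417.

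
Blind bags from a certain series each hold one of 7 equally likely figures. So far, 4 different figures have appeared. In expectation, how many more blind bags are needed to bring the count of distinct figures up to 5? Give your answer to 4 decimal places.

With k distinct figures already seen, the next new one takes an expected 7/(7-k) blind bags.
Only the k = 4 term is needed: E = 7/3 = 2.33333.

2.3333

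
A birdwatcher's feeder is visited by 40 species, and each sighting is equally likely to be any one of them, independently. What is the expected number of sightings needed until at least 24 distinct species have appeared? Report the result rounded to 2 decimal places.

35.91

With k distinct species already seen, the next new one arrives after an expected 40/(40-k) sightings.
Sum over k = 0,...,23: E = 40/40 + 40/39 + 40/38 + ... + 40/18 + 40/17 = 35.913.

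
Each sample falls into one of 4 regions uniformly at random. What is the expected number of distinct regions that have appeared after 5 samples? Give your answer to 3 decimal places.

3.051

For each region, P(seen in 5 samples) = 1 - (3/4)^5 = 0.7627.
By linearity of expectation, E[distinct seen] = 4·(1 - (3/4)^5) = 3.0508.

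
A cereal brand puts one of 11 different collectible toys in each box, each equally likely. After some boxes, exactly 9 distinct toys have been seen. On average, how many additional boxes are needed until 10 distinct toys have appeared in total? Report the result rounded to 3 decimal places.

5.500

With k distinct toys already seen, the next new one takes an expected 11/(11-k) boxes.
Only the k = 9 term is needed: E = 11/2 = 5.5000.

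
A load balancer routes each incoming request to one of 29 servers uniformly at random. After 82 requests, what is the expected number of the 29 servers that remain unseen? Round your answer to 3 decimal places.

1.632

For each server, P(unseen after 82) = (28/29)^82 = 0.0563.
By linearity of expectation, E[unseen] = 29·(28/29)^82 = 1.6320.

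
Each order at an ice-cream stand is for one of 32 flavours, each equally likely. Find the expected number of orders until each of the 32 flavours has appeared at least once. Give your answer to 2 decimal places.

129.87

The wait to go from k to k+1 distinct flavours is geometric with mean 32/(32-k).
E[T] = 32/32 + 32/31 + 32/30 + ... + 32/2 + 32/1 = 32·H_{32}.
H_{32} = 4.058, so E[T] = 129.872.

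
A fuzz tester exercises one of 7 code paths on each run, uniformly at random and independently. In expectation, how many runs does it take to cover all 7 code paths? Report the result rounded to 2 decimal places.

18.15

Split into phases: going from k distinct to k+1 distinct takes on average 7/(7-k) runs.
E[T] = 7/7 + 7/6 + 7/5 + ... + 7/2 + 7/1 = 7·H_{7}.
H_{7} = 2.593, so E[T] = 18.150.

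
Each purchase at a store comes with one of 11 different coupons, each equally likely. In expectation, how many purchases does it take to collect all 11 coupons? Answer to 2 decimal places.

After k distinct coupons have appeared, the next purchase gives a new one with probability (11-k)/11, so the expected wait for the (k+1)-th is 11/(11-k).
E[T] = 11/11 + 11/10 + 11/9 + ... + 11/2 + 11/1 = 11·H_{11}.
H_{11} = 3.020, so E[T] = 33.219.

33.22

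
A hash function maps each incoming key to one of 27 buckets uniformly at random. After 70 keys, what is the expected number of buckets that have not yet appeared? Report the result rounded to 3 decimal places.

1.923

For each bucket, P(unseen after 70) = (26/27)^70 = 0.0712.
By linearity of expectation, E[unseen] = 27·(26/27)^70 = 1.9232.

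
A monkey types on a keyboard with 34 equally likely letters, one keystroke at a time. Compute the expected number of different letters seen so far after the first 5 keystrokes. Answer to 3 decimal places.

4.714

For each letter, P(seen in 5 keystrokes) = 1 - (33/34)^5 = 0.1387.
By linearity of expectation, E[distinct seen] = 34·(1 - (33/34)^5) = 4.7144.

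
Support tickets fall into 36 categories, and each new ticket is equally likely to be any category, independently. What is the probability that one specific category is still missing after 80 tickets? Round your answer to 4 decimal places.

Each ticket misses the fixed category with probability (36-1)/36 = 35/36, independently.
P(still missing after 80) = (35/36)^80 = 0.10501.

0.1050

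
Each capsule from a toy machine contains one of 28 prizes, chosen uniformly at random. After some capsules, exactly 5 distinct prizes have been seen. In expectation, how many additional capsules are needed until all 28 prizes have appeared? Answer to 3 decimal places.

With k distinct prizes already seen, the next new one takes an expected 28/(28-k) capsules.
Sum over k = 5,...,27: E = 28/23 + 28/22 + 28/21 + ... + 28/2 + 28/1 = 104.5602.

104.560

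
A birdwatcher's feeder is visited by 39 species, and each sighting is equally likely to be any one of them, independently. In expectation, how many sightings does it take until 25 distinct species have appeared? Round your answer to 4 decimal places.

39.0772

Going from k to k+1 distinct takes a geometric number of sightings with mean 39/(39-k).
Sum over k = 0,...,24: E = 39/39 + 39/38 + 39/37 + ... + 39/16 + 39/15 = 39.07725.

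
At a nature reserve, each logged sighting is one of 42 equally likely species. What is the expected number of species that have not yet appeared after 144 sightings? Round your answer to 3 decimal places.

1.307

For each species, P(unseen after 144) = (41/42)^144 = 0.0311.
By linearity of expectation, E[unseen] = 42·(41/42)^144 = 1.3069.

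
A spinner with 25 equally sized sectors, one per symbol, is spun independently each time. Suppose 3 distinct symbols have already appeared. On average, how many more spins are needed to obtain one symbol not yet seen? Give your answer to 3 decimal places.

Each spin yields a new symbol with probability (25-3)/25 = 22/25, so the wait is geometric with mean 25/22.
E = 25/22 = 1.1364.

1.136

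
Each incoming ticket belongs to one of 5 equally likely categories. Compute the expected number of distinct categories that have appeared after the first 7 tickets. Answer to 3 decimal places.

For each category, P(seen in 7 tickets) = 1 - (4/5)^7 = 0.7903.
By linearity of expectation, E[distinct seen] = 5·(1 - (4/5)^7) = 3.9514.

3.951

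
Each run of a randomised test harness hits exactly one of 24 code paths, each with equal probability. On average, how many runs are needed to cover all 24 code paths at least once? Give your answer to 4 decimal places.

90.6230

The wait to go from k to k+1 distinct code paths is geometric with mean 24/(24-k).
E[T] = 24/24 + 24/23 + 24/22 + ... + 24/2 + 24/1 = 24·H_{24}.
H_{24} = 3.77596, so E[T] = 90.62300.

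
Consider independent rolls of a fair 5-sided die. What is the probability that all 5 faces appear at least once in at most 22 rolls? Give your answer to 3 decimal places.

0.963

Let A_i be the event that face i is missing after 22 rolls. By inclusion–exclusion on the A_i,
P(all seen) = Σ_{j=0}^{5} (-1)^j C(5,j)((5-j)/5)^22
= 1.0000 - 0.0369 + 0.0001 - 0.0000 + 0.0000 - 0.0000
= 0.9632.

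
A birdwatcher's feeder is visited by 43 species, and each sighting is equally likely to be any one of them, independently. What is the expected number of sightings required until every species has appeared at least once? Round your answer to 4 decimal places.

187.0499

After k distinct species have appeared, the next sighting gives a new one with probability (43-k)/43, so the expected wait for the (k+1)-th is 43/(43-k).
E[T] = 43/43 + 43/42 + 43/41 + ... + 43/2 + 43/1 = 43·H_{43}.
H_{43} = 4.35000, so E[T] = 187.04994.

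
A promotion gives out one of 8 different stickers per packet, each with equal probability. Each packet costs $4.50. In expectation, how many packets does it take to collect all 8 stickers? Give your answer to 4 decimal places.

The wait to go from k to k+1 distinct stickers is geometric with mean 8/(8-k).
E[T] = 8/8 + 8/7 + 8/6 + ... + 8/2 + 8/1 = 8·H_{8}.
H_{8} = 2.71786, so E[T] = 21.74286.

21.7429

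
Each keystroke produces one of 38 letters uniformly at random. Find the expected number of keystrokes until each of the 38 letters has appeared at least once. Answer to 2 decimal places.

After k distinct letters have appeared, the next keystroke gives a new one with probability (38-k)/38, so the expected wait for the (k+1)-th is 38/(38-k).
E[T] = 38/38 + 38/37 + 38/36 + ... + 38/2 + 38/1 = 38·H_{38}.
H_{38} = 4.228, so E[T] = 160.660.

160.66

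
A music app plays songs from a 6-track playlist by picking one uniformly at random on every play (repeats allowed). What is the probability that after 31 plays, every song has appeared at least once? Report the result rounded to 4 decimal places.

By inclusion–exclusion over which songs are missing,
P(all seen) = Σ_{j=0}^{6} (-1)^j C(6,j)((6-j)/6)^31
= 1.00000 - 0.02106 + 0.00005 - 0.00000 + 0.00000 - 0.00000 + 0.00000
= 0.97899.

0.9790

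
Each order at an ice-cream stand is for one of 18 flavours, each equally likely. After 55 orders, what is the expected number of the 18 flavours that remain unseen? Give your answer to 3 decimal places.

0.776

For each flavour, P(unseen after 55) = (17/18)^55 = 0.0431.
By linearity of expectation, E[unseen] = 18·(17/18)^55 = 0.7762.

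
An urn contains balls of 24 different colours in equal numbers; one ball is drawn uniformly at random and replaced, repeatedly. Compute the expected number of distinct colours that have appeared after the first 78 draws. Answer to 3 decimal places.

For each colour, P(seen in 78 draws) = 1 - (23/24)^78 = 0.9638.
By linearity of expectation, E[distinct seen] = 24·(1 - (23/24)^78) = 23.1320.

23.132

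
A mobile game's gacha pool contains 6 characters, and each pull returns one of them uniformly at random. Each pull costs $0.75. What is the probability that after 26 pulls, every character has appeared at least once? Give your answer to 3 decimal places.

0.948

Let A_i be the event that character i is missing after 26 pulls. By inclusion–exclusion on the A_i,
P(all seen) = Σ_{j=0}^{6} (-1)^j C(6,j)((6-j)/6)^26
= 1.0000 - 0.0524 + 0.0004 - 0.0000 + 0.0000 - 0.0000 + 0.0000
= 0.9480.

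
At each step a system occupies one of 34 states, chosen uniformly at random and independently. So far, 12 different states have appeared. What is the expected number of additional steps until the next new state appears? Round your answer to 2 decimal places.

1.55

The number of steps until the next new state is geometric with success probability 22/34, so its mean is 34/22.
E = 34/22 = 1.545.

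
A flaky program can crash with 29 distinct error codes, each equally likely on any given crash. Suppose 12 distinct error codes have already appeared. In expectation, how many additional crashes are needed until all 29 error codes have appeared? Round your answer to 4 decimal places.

From k distinct to k+1 distinct takes on average 29/(29-k) crashes.
Sum over k = 12,...,28: E = 29/17 + 29/16 + 29/15 + ... + 29/2 + 29/1 = 99.74702.

99.7470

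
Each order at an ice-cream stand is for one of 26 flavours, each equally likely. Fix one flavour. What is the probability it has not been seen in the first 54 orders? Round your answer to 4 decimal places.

0.1203

Each order misses the fixed flavour with probability (26-1)/26 = 25/26, independently.
P(still missing after 54) = (25/26)^54 = 0.12028.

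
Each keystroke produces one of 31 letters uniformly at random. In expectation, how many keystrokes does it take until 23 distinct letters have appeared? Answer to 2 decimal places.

Going from k to k+1 distinct takes a geometric number of keystrokes with mean 31/(31-k).
Sum over k = 0,...,22: E = 31/31 + 31/30 + 31/29 + ... + 31/10 + 31/9 = 40.591.

40.59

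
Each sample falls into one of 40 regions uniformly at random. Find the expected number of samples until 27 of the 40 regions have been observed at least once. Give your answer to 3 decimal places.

43.936

Going from k to k+1 distinct takes a geometric number of samples with mean 40/(40-k).
Sum over k = 0,...,26: E = 40/40 + 40/39 + 40/38 + ... + 40/15 + 40/14 = 43.9364.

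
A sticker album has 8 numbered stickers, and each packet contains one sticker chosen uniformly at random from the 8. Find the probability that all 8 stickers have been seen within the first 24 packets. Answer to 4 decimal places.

By inclusion–exclusion over which stickers are missing,
P(all seen) = Σ_{j=0}^{8} (-1)^j C(8,j)((8-j)/8)^24
= 1.00000 - 0.32455 + 0.02809 - 0.00071 + 0.00000 - 0.00000 + 0.00000 - 0.00000 + 0.00000
= 0.70284.

0.7028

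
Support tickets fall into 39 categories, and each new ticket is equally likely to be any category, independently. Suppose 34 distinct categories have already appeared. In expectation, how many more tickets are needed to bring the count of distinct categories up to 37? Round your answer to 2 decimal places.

The wait to go from k to k+1 distinct categories is geometric with mean 39/(39-k).
Sum over k = 34,...,36: E = 39/5 + 39/4 + 39/3 = 30.550.

30.55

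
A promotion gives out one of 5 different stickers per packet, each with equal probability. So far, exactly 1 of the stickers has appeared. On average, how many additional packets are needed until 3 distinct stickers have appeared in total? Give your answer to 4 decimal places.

2.9167

With k distinct stickers already seen, the next new one takes an expected 5/(5-k) packets.
Sum over k = 1,...,2: E = 5/4 + 5/3 = 2.91667.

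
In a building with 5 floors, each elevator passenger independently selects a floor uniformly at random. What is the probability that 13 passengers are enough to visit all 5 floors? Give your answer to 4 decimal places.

By inclusion–exclusion over which floors are missing,
P(all seen) = Σ_{j=0}^{5} (-1)^j C(5,j)((5-j)/5)^13
= 1.00000 - 0.27488 + 0.01306 - 0.00007 + 0.00000 - 0.00000
= 0.73812.

0.7381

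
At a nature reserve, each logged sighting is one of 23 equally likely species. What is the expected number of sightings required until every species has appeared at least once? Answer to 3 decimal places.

After k distinct species have appeared, the next sighting gives a new one with probability (23-k)/23, so the expected wait for the (k+1)-th is 23/(23-k).
E[T] = 23/23 + 23/22 + 23/21 + ... + 23/2 + 23/1 = 23·H_{23}.
H_{23} = 3.7343, so E[T] = 85.8887.

85.889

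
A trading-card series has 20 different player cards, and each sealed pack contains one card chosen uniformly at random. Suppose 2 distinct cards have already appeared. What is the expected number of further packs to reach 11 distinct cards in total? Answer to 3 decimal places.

13.323

The wait to go from k to k+1 distinct cards is geometric with mean 20/(20-k).
Sum over k = 2,...,10: E = 20/18 + 20/17 + 20/16 + ... + 20/11 + 20/10 = 13.3228.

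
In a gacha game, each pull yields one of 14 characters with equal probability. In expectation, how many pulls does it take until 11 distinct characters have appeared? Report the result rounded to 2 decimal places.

19.86

Going from k to k+1 distinct takes a geometric number of pulls with mean 14/(14-k).
Sum over k = 0,...,10: E = 14/14 + 14/13 + 14/12 + ... + 14/5 + 14/4 = 19.855.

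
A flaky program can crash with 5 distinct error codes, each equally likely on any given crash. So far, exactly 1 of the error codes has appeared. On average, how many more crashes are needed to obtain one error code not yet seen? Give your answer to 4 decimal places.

Each crash yields a new error code with probability (5-1)/5 = 4/5, so the wait is geometric with mean 5/4.
E = 5/4 = 1.25000.

1.2500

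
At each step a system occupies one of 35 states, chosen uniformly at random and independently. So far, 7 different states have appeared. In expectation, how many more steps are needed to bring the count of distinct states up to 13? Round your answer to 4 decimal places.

8.2725

With k distinct states already seen, the next new one takes an expected 35/(35-k) steps.
Sum over k = 7,...,12: E = 35/28 + 35/27 + 35/26 + 35/25 + 35/24 + 35/23 = 8.27252.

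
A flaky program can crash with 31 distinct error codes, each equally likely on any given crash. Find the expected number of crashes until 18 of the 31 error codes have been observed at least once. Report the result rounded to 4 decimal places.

26.2605

With k distinct error codes already seen, the next new one arrives after an expected 31/(31-k) crashes.
Sum over k = 0,...,17: E = 31/31 + 31/30 + 31/29 + ... + 31/15 + 31/14 = 26.26045.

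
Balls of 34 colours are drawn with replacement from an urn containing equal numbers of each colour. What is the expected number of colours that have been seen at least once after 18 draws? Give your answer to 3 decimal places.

14.134

For each colour, P(seen in 18 draws) = 1 - (33/34)^18 = 0.4157.
By linearity of expectation, E[distinct seen] = 34·(1 - (33/34)^18) = 14.1341.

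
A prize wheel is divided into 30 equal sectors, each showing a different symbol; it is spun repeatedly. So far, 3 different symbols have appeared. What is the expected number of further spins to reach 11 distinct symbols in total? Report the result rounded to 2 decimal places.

The wait to go from k to k+1 distinct symbols is geometric with mean 30/(30-k).
Sum over k = 3,...,10: E = 30/27 + 30/26 + 30/25 + ... + 30/21 + 30/20 = 10.312.

10.31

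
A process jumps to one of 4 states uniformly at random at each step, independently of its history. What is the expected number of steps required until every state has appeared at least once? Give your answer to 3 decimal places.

The wait to go from k to k+1 distinct states is geometric with mean 4/(4-k).
E[T] = 4/4 + 4/3 + 4/2 + 4/1 = 4·H_{4}.
H_{4} = 2.0833, so E[T] = 8.3333.

8.333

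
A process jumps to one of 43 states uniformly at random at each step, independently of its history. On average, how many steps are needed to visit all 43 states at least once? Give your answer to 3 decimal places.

187.050

After k distinct states have appeared, the next step gives a new one with probability (43-k)/43, so the expected wait for the (k+1)-th is 43/(43-k).
E[T] = 43/43 + 43/42 + 43/41 + ... + 43/2 + 43/1 = 43·H_{43}.
H_{43} = 4.3500, so E[T] = 187.0499.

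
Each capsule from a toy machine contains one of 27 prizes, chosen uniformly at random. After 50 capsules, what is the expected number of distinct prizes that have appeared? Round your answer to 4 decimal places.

22.9089

For each prize, P(seen in 50 capsules) = 1 - (26/27)^50 = 0.84848.
By linearity of expectation, E[distinct seen] = 27·(1 - (26/27)^50) = 22.90887.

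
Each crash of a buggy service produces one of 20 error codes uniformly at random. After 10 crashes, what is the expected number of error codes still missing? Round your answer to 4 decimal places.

11.9747

For each error code, P(unseen after 10) = (19/20)^10 = 0.59874.
By linearity of expectation, E[unseen] = 20·(19/20)^10 = 11.97474.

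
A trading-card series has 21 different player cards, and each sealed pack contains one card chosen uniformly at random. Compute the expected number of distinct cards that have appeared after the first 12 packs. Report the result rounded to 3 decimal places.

For each card, P(seen in 12 packs) = 1 - (20/21)^12 = 0.4432.
By linearity of expectation, E[distinct seen] = 21·(1 - (20/21)^12) = 9.3064.

9.306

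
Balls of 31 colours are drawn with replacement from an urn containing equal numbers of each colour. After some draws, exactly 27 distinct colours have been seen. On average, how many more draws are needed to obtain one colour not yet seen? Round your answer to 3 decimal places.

7.750

Each draw yields a new colour with probability (31-27)/31 = 4/31, so the wait is geometric with mean 31/4.
E = 31/4 = 7.7500.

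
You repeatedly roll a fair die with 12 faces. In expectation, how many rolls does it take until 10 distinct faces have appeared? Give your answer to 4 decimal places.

Going from k to k+1 distinct takes a geometric number of rolls with mean 12/(12-k).
Sum over k = 0,...,9: E = 12/12 + 12/11 + 12/10 + ... + 12/4 + 12/3 = 19.23853.

19.2385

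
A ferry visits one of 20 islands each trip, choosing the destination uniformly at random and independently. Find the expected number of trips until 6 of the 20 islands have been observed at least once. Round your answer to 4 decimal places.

6.9235

Going from k to k+1 distinct takes a geometric number of trips with mean 20/(20-k).
Sum over k = 0,...,5: E = 20/20 + 20/19 + 20/18 + 20/17 + 20/16 + 20/15 = 6.92355.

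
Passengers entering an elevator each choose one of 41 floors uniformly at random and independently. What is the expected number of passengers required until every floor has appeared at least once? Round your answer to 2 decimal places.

176.42

After k distinct floors have appeared, the next passenger gives a new one with probability (41-k)/41, so the expected wait for the (k+1)-th is 41/(41-k).
E[T] = 41/41 + 41/40 + 41/39 + ... + 41/2 + 41/1 = 41·H_{41}.
H_{41} = 4.303, so E[T] = 176.420.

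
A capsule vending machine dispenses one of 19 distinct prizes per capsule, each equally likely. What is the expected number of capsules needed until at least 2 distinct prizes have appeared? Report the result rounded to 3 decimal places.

2.056

Going from k to k+1 distinct takes a geometric number of capsules with mean 19/(19-k).
Sum over k = 0,...,1: E = 19/19 + 19/18 = 2.0556.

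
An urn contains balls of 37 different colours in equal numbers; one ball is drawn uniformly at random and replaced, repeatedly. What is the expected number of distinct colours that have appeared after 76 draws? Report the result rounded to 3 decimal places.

32.388

For each colour, P(seen in 76 draws) = 1 - (36/37)^76 = 0.8754.
By linearity of expectation, E[distinct seen] = 37·(1 - (36/37)^76) = 32.3883.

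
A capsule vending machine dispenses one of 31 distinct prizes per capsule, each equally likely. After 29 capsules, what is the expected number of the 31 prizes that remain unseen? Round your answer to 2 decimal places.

For each prize, P(unseen after 29) = (30/31)^29 = 0.386.
By linearity of expectation, E[unseen] = 31·(30/31)^29 = 11.978.

11.98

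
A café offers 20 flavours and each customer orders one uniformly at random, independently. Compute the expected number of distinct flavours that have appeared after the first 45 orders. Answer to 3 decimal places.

For each flavour, P(seen in 45 orders) = 1 - (19/20)^45 = 0.9006.
By linearity of expectation, E[distinct seen] = 20·(1 - (19/20)^45) = 18.0112.

18.011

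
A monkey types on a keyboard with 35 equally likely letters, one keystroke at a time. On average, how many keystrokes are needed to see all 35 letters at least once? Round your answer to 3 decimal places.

Split into phases: going from k distinct to k+1 distinct takes on average 35/(35-k) keystrokes.
E[T] = 35/35 + 35/34 + 35/33 + ... + 35/2 + 35/1 = 35·H_{35}.
H_{35} = 4.1468, so E[T] = 145.1373.

145.137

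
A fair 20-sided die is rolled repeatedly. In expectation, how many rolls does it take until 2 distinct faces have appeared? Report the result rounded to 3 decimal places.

2.053

With k distinct faces already seen, the next new one arrives after an expected 20/(20-k) rolls.
Sum over k = 0,...,1: E = 20/20 + 20/19 = 2.0526.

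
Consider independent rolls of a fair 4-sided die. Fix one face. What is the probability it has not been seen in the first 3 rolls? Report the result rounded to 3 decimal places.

On each roll the fixed face fails to appear with probability 3/4.
P(still missing after 3) = (3/4)^3 = 0.4219.

0.422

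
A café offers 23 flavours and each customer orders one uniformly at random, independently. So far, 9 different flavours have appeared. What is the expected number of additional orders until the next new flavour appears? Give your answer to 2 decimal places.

The number of orders until the next new flavour is geometric with success probability 14/23, so its mean is 23/14.
E = 23/14 = 1.643.

1.64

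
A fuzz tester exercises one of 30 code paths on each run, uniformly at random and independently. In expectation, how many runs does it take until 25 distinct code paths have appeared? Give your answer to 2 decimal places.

Going from k to k+1 distinct takes a geometric number of runs with mean 30/(30-k).
Sum over k = 0,...,24: E = 30/30 + 30/29 + 30/28 + ... + 30/7 + 30/6 = 51.350.

51.35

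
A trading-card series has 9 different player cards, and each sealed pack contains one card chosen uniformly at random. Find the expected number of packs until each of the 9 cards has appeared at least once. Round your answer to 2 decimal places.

The wait to go from k to k+1 distinct cards is geometric with mean 9/(9-k).
E[T] = 9/9 + 9/8 + 9/7 + ... + 9/2 + 9/1 = 9·H_{9}.
H_{9} = 2.829, so E[T] = 25.461.

25.46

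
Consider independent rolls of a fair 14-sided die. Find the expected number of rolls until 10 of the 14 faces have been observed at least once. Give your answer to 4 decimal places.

Going from k to k+1 distinct takes a geometric number of rolls with mean 14/(14-k).
Sum over k = 0,...,9: E = 14/14 + 14/13 + 14/12 + ... + 14/6 + 14/5 = 16.35521.

16.3552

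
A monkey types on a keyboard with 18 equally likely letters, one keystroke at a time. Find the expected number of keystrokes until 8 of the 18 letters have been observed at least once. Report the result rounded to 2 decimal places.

10.19

Going from k to k+1 distinct takes a geometric number of keystrokes with mean 18/(18-k).
Sum over k = 0,...,7: E = 18/18 + 18/17 + 18/16 + ... + 18/12 + 18/11 = 10.191.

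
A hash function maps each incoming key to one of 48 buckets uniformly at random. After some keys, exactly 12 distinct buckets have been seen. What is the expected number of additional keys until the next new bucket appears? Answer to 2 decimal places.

The number of keys until the next new bucket is geometric with success probability 36/48, so its mean is 48/36.
E = 48/36 = 1.333.

1.33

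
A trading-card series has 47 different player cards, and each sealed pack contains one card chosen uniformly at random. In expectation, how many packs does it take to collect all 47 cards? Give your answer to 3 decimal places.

208.584

Split into phases: going from k distinct to k+1 distinct takes on average 47/(47-k) packs.
E[T] = 47/47 + 47/46 + 47/45 + ... + 47/2 + 47/1 = 47·H_{47}.
H_{47} = 4.4380, so E[T] = 208.5843.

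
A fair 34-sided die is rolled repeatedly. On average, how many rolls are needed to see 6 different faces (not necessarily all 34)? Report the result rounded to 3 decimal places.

6.495

With k distinct faces already seen, the next new one arrives after an expected 34/(34-k) rolls.
Sum over k = 0,...,5: E = 34/34 + 34/33 + 34/32 + 34/31 + 34/30 + 34/29 = 6.4953.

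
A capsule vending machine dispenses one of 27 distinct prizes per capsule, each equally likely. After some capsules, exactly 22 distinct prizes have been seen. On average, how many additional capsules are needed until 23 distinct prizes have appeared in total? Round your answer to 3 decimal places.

From k distinct to k+1 distinct takes on average 27/(27-k) capsules.
Only the k = 22 term is needed: E = 27/5 = 5.4000.

5.400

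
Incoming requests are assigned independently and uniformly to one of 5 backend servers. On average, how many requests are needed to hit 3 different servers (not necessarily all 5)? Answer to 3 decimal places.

3.917

With k distinct servers already seen, the next new one arrives after an expected 5/(5-k) requests.
Sum over k = 0,...,2: E = 5/5 + 5/4 + 5/3 = 3.9167.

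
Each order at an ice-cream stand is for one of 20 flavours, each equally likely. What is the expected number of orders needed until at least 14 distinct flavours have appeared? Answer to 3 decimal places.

22.955

Going from k to k+1 distinct takes a geometric number of orders with mean 20/(20-k).
Sum over k = 0,...,13: E = 20/20 + 20/19 + 20/18 + ... + 20/8 + 20/7 = 22.9548.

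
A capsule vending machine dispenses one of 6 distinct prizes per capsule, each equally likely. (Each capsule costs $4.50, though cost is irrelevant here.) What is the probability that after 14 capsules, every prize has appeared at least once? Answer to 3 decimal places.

By inclusion–exclusion over which prizes are missing,
P(all seen) = Σ_{j=0}^{6} (-1)^j C(6,j)((6-j)/6)^14
= 1.0000 - 0.4673 + 0.0514 - 0.0012 + 0.0000 - 0.0000 + 0.0000
= 0.5828.

0.583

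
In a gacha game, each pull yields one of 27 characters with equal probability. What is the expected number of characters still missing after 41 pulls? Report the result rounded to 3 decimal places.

For each character, P(unseen after 41) = (26/27)^41 = 0.2128.
By linearity of expectation, E[unseen] = 27·(26/27)^41 = 5.7459.

5.746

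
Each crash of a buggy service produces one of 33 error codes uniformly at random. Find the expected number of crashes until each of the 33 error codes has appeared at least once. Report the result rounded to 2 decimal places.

Split into phases: going from k distinct to k+1 distinct takes on average 33/(33-k) crashes.
E[T] = 33/33 + 33/32 + 33/31 + ... + 33/2 + 33/1 = 33·H_{33}.
H_{33} = 4.089, so E[T] = 134.930.

134.93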